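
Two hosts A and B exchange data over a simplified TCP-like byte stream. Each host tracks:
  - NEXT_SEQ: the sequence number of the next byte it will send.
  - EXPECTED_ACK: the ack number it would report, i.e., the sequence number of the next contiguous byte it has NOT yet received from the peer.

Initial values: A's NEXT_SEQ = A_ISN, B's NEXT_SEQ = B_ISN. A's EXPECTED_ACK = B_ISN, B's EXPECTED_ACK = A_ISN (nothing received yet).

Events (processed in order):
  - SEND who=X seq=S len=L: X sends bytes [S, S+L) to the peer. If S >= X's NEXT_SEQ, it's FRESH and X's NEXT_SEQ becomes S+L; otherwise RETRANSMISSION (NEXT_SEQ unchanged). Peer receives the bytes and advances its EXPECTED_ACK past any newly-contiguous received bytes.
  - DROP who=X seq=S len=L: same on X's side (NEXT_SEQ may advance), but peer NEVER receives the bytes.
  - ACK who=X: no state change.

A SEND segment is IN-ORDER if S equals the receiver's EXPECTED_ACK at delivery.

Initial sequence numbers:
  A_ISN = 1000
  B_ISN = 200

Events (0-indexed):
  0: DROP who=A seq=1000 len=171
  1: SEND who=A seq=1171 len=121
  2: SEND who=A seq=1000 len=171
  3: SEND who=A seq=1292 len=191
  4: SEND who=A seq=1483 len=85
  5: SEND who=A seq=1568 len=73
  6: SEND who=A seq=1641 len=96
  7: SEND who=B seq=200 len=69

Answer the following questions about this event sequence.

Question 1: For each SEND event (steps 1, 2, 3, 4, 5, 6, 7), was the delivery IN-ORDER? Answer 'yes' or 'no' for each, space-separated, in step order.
Step 1: SEND seq=1171 -> out-of-order
Step 2: SEND seq=1000 -> in-order
Step 3: SEND seq=1292 -> in-order
Step 4: SEND seq=1483 -> in-order
Step 5: SEND seq=1568 -> in-order
Step 6: SEND seq=1641 -> in-order
Step 7: SEND seq=200 -> in-order

Answer: no yes yes yes yes yes yes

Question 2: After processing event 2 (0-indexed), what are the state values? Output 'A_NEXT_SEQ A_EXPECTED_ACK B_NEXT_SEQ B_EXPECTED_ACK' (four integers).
After event 0: A_seq=1171 A_ack=200 B_seq=200 B_ack=1000
After event 1: A_seq=1292 A_ack=200 B_seq=200 B_ack=1000
After event 2: A_seq=1292 A_ack=200 B_seq=200 B_ack=1292

1292 200 200 1292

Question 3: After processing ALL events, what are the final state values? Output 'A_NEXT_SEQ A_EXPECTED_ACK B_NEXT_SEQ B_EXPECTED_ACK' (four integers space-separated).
Answer: 1737 269 269 1737

Derivation:
After event 0: A_seq=1171 A_ack=200 B_seq=200 B_ack=1000
After event 1: A_seq=1292 A_ack=200 B_seq=200 B_ack=1000
After event 2: A_seq=1292 A_ack=200 B_seq=200 B_ack=1292
After event 3: A_seq=1483 A_ack=200 B_seq=200 B_ack=1483
After event 4: A_seq=1568 A_ack=200 B_seq=200 B_ack=1568
After event 5: A_seq=1641 A_ack=200 B_seq=200 B_ack=1641
After event 6: A_seq=1737 A_ack=200 B_seq=200 B_ack=1737
After event 7: A_seq=1737 A_ack=269 B_seq=269 B_ack=1737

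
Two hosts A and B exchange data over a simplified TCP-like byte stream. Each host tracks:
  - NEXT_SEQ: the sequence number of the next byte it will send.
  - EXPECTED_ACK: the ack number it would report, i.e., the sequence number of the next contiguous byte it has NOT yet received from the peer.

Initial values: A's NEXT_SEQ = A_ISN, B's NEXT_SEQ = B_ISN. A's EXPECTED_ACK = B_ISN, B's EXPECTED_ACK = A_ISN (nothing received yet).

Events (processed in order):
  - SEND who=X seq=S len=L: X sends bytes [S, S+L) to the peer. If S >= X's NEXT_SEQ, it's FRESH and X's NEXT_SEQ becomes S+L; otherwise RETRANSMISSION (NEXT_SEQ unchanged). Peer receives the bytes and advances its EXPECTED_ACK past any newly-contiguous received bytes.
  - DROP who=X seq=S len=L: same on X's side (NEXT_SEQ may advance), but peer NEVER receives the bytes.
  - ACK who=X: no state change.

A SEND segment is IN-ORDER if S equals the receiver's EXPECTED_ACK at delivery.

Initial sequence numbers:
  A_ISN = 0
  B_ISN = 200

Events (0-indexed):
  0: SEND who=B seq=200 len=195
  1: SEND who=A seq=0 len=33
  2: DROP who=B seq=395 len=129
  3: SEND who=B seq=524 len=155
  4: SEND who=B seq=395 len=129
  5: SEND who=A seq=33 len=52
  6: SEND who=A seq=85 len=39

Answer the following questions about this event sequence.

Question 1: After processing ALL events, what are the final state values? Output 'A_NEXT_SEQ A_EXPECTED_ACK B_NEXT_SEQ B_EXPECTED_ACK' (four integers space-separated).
After event 0: A_seq=0 A_ack=395 B_seq=395 B_ack=0
After event 1: A_seq=33 A_ack=395 B_seq=395 B_ack=33
After event 2: A_seq=33 A_ack=395 B_seq=524 B_ack=33
After event 3: A_seq=33 A_ack=395 B_seq=679 B_ack=33
After event 4: A_seq=33 A_ack=679 B_seq=679 B_ack=33
After event 5: A_seq=85 A_ack=679 B_seq=679 B_ack=85
After event 6: A_seq=124 A_ack=679 B_seq=679 B_ack=124

Answer: 124 679 679 124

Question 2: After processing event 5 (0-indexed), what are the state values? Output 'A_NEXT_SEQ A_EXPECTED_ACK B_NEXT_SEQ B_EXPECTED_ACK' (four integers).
After event 0: A_seq=0 A_ack=395 B_seq=395 B_ack=0
After event 1: A_seq=33 A_ack=395 B_seq=395 B_ack=33
After event 2: A_seq=33 A_ack=395 B_seq=524 B_ack=33
After event 3: A_seq=33 A_ack=395 B_seq=679 B_ack=33
After event 4: A_seq=33 A_ack=679 B_seq=679 B_ack=33
After event 5: A_seq=85 A_ack=679 B_seq=679 B_ack=85

85 679 679 85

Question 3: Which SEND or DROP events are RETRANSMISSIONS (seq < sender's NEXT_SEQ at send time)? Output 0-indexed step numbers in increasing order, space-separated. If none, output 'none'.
Step 0: SEND seq=200 -> fresh
Step 1: SEND seq=0 -> fresh
Step 2: DROP seq=395 -> fresh
Step 3: SEND seq=524 -> fresh
Step 4: SEND seq=395 -> retransmit
Step 5: SEND seq=33 -> fresh
Step 6: SEND seq=85 -> fresh

Answer: 4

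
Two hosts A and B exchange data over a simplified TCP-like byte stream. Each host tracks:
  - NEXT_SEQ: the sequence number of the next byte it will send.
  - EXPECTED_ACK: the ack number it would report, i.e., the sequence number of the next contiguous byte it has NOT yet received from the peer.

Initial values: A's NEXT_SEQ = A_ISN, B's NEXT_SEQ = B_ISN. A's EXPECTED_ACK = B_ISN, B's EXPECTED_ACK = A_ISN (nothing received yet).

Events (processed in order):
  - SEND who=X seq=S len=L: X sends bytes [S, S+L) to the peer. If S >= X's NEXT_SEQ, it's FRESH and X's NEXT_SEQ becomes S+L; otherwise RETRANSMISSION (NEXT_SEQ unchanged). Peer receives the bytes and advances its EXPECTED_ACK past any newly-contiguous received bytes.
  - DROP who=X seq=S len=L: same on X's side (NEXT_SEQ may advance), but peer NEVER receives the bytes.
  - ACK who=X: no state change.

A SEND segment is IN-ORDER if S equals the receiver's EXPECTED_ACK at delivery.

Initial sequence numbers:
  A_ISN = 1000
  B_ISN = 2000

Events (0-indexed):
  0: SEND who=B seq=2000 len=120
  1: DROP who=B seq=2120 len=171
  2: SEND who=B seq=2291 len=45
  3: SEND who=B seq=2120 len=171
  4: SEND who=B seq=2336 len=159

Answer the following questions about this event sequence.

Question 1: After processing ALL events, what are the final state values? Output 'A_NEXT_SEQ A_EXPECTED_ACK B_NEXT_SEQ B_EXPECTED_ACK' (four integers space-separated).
Answer: 1000 2495 2495 1000

Derivation:
After event 0: A_seq=1000 A_ack=2120 B_seq=2120 B_ack=1000
After event 1: A_seq=1000 A_ack=2120 B_seq=2291 B_ack=1000
After event 2: A_seq=1000 A_ack=2120 B_seq=2336 B_ack=1000
After event 3: A_seq=1000 A_ack=2336 B_seq=2336 B_ack=1000
After event 4: A_seq=1000 A_ack=2495 B_seq=2495 B_ack=1000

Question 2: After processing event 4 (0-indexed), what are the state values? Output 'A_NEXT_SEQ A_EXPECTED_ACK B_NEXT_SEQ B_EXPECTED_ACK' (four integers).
After event 0: A_seq=1000 A_ack=2120 B_seq=2120 B_ack=1000
After event 1: A_seq=1000 A_ack=2120 B_seq=2291 B_ack=1000
After event 2: A_seq=1000 A_ack=2120 B_seq=2336 B_ack=1000
After event 3: A_seq=1000 A_ack=2336 B_seq=2336 B_ack=1000
After event 4: A_seq=1000 A_ack=2495 B_seq=2495 B_ack=1000

1000 2495 2495 1000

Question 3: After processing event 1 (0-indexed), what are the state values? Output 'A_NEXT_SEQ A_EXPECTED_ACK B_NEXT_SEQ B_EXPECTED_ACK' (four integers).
After event 0: A_seq=1000 A_ack=2120 B_seq=2120 B_ack=1000
After event 1: A_seq=1000 A_ack=2120 B_seq=2291 B_ack=1000

1000 2120 2291 1000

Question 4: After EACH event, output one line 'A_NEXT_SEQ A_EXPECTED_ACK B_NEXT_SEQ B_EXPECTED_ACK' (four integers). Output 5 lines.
1000 2120 2120 1000
1000 2120 2291 1000
1000 2120 2336 1000
1000 2336 2336 1000
1000 2495 2495 1000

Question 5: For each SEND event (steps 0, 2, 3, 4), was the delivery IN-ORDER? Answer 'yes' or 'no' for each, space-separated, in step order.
Answer: yes no yes yes

Derivation:
Step 0: SEND seq=2000 -> in-order
Step 2: SEND seq=2291 -> out-of-order
Step 3: SEND seq=2120 -> in-order
Step 4: SEND seq=2336 -> in-order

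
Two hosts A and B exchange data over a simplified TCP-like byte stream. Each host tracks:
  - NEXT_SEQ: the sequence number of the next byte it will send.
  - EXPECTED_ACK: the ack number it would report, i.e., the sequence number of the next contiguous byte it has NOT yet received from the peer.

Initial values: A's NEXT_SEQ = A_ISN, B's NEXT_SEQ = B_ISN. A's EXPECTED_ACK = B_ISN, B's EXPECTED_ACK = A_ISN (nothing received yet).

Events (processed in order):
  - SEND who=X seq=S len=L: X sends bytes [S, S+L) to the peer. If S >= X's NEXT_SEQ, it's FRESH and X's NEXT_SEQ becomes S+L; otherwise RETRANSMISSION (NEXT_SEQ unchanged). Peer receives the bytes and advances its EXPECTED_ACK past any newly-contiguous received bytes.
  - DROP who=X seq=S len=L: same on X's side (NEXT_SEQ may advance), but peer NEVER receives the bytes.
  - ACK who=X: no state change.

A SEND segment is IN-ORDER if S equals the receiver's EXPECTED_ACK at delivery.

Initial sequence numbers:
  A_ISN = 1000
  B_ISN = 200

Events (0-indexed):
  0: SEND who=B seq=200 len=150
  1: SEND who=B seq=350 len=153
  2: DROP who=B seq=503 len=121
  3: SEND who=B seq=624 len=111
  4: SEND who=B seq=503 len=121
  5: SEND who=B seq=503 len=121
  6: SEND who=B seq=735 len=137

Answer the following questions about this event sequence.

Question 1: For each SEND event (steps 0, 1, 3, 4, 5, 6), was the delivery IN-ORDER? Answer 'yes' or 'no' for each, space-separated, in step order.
Answer: yes yes no yes no yes

Derivation:
Step 0: SEND seq=200 -> in-order
Step 1: SEND seq=350 -> in-order
Step 3: SEND seq=624 -> out-of-order
Step 4: SEND seq=503 -> in-order
Step 5: SEND seq=503 -> out-of-order
Step 6: SEND seq=735 -> in-order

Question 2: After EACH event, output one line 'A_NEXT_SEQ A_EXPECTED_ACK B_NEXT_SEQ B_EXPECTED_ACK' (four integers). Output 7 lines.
1000 350 350 1000
1000 503 503 1000
1000 503 624 1000
1000 503 735 1000
1000 735 735 1000
1000 735 735 1000
1000 872 872 1000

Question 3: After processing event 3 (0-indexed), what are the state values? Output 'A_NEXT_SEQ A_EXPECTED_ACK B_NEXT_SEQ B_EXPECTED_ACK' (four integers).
After event 0: A_seq=1000 A_ack=350 B_seq=350 B_ack=1000
After event 1: A_seq=1000 A_ack=503 B_seq=503 B_ack=1000
After event 2: A_seq=1000 A_ack=503 B_seq=624 B_ack=1000
After event 3: A_seq=1000 A_ack=503 B_seq=735 B_ack=1000

1000 503 735 1000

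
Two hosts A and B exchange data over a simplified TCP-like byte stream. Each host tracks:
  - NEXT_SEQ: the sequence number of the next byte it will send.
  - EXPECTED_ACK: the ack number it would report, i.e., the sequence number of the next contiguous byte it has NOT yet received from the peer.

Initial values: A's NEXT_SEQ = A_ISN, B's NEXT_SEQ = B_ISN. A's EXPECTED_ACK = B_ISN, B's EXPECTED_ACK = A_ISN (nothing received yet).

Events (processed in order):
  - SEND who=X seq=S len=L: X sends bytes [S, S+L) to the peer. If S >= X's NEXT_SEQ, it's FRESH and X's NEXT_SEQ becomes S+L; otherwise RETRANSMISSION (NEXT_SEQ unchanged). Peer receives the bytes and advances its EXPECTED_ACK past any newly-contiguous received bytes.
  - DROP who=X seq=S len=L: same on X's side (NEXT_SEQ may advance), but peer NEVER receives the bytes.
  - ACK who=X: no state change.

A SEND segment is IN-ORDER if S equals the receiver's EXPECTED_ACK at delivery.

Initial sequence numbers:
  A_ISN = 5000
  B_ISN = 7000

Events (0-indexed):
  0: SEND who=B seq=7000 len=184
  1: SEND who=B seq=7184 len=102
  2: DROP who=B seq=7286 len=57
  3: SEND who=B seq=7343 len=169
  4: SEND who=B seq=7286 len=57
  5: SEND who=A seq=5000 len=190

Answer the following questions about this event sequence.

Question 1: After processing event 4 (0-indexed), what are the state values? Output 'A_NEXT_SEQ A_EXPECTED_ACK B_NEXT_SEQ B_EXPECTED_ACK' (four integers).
After event 0: A_seq=5000 A_ack=7184 B_seq=7184 B_ack=5000
After event 1: A_seq=5000 A_ack=7286 B_seq=7286 B_ack=5000
After event 2: A_seq=5000 A_ack=7286 B_seq=7343 B_ack=5000
After event 3: A_seq=5000 A_ack=7286 B_seq=7512 B_ack=5000
After event 4: A_seq=5000 A_ack=7512 B_seq=7512 B_ack=5000

5000 7512 7512 5000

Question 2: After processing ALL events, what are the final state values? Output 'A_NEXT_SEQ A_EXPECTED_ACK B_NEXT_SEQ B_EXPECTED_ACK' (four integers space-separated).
Answer: 5190 7512 7512 5190

Derivation:
After event 0: A_seq=5000 A_ack=7184 B_seq=7184 B_ack=5000
After event 1: A_seq=5000 A_ack=7286 B_seq=7286 B_ack=5000
After event 2: A_seq=5000 A_ack=7286 B_seq=7343 B_ack=5000
After event 3: A_seq=5000 A_ack=7286 B_seq=7512 B_ack=5000
After event 4: A_seq=5000 A_ack=7512 B_seq=7512 B_ack=5000
After event 5: A_seq=5190 A_ack=7512 B_seq=7512 B_ack=5190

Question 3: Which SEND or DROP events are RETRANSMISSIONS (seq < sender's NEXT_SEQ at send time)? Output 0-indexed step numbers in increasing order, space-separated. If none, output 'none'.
Step 0: SEND seq=7000 -> fresh
Step 1: SEND seq=7184 -> fresh
Step 2: DROP seq=7286 -> fresh
Step 3: SEND seq=7343 -> fresh
Step 4: SEND seq=7286 -> retransmit
Step 5: SEND seq=5000 -> fresh

Answer: 4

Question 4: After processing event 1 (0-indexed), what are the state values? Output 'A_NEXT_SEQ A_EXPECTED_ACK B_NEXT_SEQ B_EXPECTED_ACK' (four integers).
After event 0: A_seq=5000 A_ack=7184 B_seq=7184 B_ack=5000
After event 1: A_seq=5000 A_ack=7286 B_seq=7286 B_ack=5000

5000 7286 7286 5000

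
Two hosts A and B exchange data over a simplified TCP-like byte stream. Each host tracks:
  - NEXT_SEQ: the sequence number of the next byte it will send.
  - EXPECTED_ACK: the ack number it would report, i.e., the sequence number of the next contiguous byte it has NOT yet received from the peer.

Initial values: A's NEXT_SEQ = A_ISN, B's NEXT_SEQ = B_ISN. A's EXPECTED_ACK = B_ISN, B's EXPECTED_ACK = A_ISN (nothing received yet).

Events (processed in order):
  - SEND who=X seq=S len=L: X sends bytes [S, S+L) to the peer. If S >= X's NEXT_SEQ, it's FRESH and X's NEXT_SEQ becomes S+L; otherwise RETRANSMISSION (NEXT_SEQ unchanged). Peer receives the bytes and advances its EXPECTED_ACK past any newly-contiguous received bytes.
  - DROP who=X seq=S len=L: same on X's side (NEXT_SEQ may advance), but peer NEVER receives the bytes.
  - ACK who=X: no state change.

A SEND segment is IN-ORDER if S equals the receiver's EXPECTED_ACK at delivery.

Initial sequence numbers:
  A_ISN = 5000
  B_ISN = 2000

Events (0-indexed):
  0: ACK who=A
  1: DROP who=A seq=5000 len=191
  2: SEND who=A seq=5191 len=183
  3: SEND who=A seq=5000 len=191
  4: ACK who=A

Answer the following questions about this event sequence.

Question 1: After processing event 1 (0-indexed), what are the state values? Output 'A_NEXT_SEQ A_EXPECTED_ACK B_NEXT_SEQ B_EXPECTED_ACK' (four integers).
After event 0: A_seq=5000 A_ack=2000 B_seq=2000 B_ack=5000
After event 1: A_seq=5191 A_ack=2000 B_seq=2000 B_ack=5000

5191 2000 2000 5000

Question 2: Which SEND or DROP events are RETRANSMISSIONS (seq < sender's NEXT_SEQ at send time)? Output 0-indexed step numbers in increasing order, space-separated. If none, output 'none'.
Step 1: DROP seq=5000 -> fresh
Step 2: SEND seq=5191 -> fresh
Step 3: SEND seq=5000 -> retransmit

Answer: 3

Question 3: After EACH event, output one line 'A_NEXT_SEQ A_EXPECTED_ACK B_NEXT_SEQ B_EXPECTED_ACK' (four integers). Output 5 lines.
5000 2000 2000 5000
5191 2000 2000 5000
5374 2000 2000 5000
5374 2000 2000 5374
5374 2000 2000 5374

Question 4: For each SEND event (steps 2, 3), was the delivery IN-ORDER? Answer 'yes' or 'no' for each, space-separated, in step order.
Step 2: SEND seq=5191 -> out-of-order
Step 3: SEND seq=5000 -> in-order

Answer: no yes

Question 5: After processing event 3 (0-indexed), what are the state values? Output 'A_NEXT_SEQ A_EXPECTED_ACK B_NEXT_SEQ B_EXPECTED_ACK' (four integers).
After event 0: A_seq=5000 A_ack=2000 B_seq=2000 B_ack=5000
After event 1: A_seq=5191 A_ack=2000 B_seq=2000 B_ack=5000
After event 2: A_seq=5374 A_ack=2000 B_seq=2000 B_ack=5000
After event 3: A_seq=5374 A_ack=2000 B_seq=2000 B_ack=5374

5374 2000 2000 5374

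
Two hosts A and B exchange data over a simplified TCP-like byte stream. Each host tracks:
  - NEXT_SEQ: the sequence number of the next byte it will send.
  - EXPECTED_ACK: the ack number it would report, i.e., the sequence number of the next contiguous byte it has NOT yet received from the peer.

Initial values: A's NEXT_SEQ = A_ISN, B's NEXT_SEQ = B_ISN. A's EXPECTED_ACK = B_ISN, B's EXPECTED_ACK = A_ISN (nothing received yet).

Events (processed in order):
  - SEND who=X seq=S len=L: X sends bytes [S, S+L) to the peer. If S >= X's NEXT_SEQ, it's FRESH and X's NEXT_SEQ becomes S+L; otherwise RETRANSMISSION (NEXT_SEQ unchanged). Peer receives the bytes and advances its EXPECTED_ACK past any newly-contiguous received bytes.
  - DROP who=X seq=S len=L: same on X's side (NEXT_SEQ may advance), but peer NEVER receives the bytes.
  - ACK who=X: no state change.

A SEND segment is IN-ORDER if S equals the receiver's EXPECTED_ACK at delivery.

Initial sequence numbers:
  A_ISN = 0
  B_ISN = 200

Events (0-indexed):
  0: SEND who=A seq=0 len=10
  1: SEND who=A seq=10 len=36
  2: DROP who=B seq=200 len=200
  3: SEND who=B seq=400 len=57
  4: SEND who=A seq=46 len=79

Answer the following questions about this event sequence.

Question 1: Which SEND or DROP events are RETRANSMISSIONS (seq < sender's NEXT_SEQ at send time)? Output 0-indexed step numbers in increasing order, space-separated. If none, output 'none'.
Answer: none

Derivation:
Step 0: SEND seq=0 -> fresh
Step 1: SEND seq=10 -> fresh
Step 2: DROP seq=200 -> fresh
Step 3: SEND seq=400 -> fresh
Step 4: SEND seq=46 -> fresh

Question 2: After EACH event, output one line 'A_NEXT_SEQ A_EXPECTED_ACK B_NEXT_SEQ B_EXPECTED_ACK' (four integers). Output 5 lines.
10 200 200 10
46 200 200 46
46 200 400 46
46 200 457 46
125 200 457 125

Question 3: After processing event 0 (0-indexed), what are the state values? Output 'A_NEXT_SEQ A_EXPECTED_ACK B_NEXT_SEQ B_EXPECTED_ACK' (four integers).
After event 0: A_seq=10 A_ack=200 B_seq=200 B_ack=10

10 200 200 10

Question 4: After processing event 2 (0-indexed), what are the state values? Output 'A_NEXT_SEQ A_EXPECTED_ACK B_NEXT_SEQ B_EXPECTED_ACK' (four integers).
After event 0: A_seq=10 A_ack=200 B_seq=200 B_ack=10
After event 1: A_seq=46 A_ack=200 B_seq=200 B_ack=46
After event 2: A_seq=46 A_ack=200 B_seq=400 B_ack=46

46 200 400 46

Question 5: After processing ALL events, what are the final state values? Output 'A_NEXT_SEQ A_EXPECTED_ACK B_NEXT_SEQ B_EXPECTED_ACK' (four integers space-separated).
Answer: 125 200 457 125

Derivation:
After event 0: A_seq=10 A_ack=200 B_seq=200 B_ack=10
After event 1: A_seq=46 A_ack=200 B_seq=200 B_ack=46
After event 2: A_seq=46 A_ack=200 B_seq=400 B_ack=46
After event 3: A_seq=46 A_ack=200 B_seq=457 B_ack=46
After event 4: A_seq=125 A_ack=200 B_seq=457 B_ack=125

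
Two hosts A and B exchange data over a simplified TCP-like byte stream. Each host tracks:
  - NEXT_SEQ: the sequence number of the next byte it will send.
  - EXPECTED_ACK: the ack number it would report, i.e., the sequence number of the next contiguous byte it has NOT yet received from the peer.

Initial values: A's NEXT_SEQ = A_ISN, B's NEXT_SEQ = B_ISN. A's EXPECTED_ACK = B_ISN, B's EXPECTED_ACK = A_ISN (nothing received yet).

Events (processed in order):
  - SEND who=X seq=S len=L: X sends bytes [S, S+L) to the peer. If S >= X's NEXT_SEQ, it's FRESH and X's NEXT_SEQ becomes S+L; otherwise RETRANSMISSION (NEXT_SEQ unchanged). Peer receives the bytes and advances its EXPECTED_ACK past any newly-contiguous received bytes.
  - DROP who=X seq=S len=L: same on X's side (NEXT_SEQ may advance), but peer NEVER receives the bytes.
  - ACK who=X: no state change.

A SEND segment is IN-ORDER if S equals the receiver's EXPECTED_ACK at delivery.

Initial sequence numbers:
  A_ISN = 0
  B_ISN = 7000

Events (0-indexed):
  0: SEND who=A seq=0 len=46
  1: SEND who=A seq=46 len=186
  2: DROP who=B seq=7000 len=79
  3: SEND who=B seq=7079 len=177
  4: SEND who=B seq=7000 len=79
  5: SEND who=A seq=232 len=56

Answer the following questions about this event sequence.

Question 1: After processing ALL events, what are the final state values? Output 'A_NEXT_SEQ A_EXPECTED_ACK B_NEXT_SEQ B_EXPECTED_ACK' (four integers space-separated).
Answer: 288 7256 7256 288

Derivation:
After event 0: A_seq=46 A_ack=7000 B_seq=7000 B_ack=46
After event 1: A_seq=232 A_ack=7000 B_seq=7000 B_ack=232
After event 2: A_seq=232 A_ack=7000 B_seq=7079 B_ack=232
After event 3: A_seq=232 A_ack=7000 B_seq=7256 B_ack=232
After event 4: A_seq=232 A_ack=7256 B_seq=7256 B_ack=232
After event 5: A_seq=288 A_ack=7256 B_seq=7256 B_ack=288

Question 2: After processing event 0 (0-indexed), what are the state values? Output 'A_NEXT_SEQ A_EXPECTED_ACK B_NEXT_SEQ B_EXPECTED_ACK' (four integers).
After event 0: A_seq=46 A_ack=7000 B_seq=7000 B_ack=46

46 7000 7000 46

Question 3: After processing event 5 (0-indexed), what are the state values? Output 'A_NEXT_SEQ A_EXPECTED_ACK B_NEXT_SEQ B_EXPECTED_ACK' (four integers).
After event 0: A_seq=46 A_ack=7000 B_seq=7000 B_ack=46
After event 1: A_seq=232 A_ack=7000 B_seq=7000 B_ack=232
After event 2: A_seq=232 A_ack=7000 B_seq=7079 B_ack=232
After event 3: A_seq=232 A_ack=7000 B_seq=7256 B_ack=232
After event 4: A_seq=232 A_ack=7256 B_seq=7256 B_ack=232
After event 5: A_seq=288 A_ack=7256 B_seq=7256 B_ack=288

288 7256 7256 288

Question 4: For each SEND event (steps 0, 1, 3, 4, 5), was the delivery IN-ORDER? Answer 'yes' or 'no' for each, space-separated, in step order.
Answer: yes yes no yes yes

Derivation:
Step 0: SEND seq=0 -> in-order
Step 1: SEND seq=46 -> in-order
Step 3: SEND seq=7079 -> out-of-order
Step 4: SEND seq=7000 -> in-order
Step 5: SEND seq=232 -> in-order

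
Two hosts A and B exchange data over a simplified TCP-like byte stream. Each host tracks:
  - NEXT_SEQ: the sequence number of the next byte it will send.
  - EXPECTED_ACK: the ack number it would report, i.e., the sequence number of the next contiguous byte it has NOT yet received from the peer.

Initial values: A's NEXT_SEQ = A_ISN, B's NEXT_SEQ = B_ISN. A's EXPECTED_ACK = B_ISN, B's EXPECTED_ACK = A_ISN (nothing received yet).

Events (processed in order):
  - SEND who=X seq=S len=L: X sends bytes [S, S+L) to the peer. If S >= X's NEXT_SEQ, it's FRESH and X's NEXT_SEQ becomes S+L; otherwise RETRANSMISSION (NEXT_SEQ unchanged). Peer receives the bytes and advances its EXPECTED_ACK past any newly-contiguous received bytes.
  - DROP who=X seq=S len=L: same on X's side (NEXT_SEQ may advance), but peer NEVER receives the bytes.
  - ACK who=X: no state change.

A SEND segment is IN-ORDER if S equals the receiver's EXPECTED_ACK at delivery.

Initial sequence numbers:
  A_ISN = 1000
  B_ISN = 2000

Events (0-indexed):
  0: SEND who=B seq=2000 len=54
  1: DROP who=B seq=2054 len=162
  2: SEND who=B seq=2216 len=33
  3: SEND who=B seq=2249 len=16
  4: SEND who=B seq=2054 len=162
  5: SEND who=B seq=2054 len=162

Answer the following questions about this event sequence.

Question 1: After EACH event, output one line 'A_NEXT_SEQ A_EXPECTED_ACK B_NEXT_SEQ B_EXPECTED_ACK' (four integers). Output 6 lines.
1000 2054 2054 1000
1000 2054 2216 1000
1000 2054 2249 1000
1000 2054 2265 1000
1000 2265 2265 1000
1000 2265 2265 1000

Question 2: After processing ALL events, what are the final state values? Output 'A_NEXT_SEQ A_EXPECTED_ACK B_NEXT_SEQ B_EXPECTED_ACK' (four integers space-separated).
After event 0: A_seq=1000 A_ack=2054 B_seq=2054 B_ack=1000
After event 1: A_seq=1000 A_ack=2054 B_seq=2216 B_ack=1000
After event 2: A_seq=1000 A_ack=2054 B_seq=2249 B_ack=1000
After event 3: A_seq=1000 A_ack=2054 B_seq=2265 B_ack=1000
After event 4: A_seq=1000 A_ack=2265 B_seq=2265 B_ack=1000
After event 5: A_seq=1000 A_ack=2265 B_seq=2265 B_ack=1000

Answer: 1000 2265 2265 1000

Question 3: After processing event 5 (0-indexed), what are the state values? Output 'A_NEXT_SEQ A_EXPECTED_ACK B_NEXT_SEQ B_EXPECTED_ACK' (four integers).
After event 0: A_seq=1000 A_ack=2054 B_seq=2054 B_ack=1000
After event 1: A_seq=1000 A_ack=2054 B_seq=2216 B_ack=1000
After event 2: A_seq=1000 A_ack=2054 B_seq=2249 B_ack=1000
After event 3: A_seq=1000 A_ack=2054 B_seq=2265 B_ack=1000
After event 4: A_seq=1000 A_ack=2265 B_seq=2265 B_ack=1000
After event 5: A_seq=1000 A_ack=2265 B_seq=2265 B_ack=1000

1000 2265 2265 1000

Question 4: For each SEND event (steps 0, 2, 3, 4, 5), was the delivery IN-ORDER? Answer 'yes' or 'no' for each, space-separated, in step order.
Step 0: SEND seq=2000 -> in-order
Step 2: SEND seq=2216 -> out-of-order
Step 3: SEND seq=2249 -> out-of-order
Step 4: SEND seq=2054 -> in-order
Step 5: SEND seq=2054 -> out-of-order

Answer: yes no no yes no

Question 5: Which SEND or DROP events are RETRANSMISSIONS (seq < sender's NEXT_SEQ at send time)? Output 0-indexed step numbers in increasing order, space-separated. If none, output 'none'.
Step 0: SEND seq=2000 -> fresh
Step 1: DROP seq=2054 -> fresh
Step 2: SEND seq=2216 -> fresh
Step 3: SEND seq=2249 -> fresh
Step 4: SEND seq=2054 -> retransmit
Step 5: SEND seq=2054 -> retransmit

Answer: 4 5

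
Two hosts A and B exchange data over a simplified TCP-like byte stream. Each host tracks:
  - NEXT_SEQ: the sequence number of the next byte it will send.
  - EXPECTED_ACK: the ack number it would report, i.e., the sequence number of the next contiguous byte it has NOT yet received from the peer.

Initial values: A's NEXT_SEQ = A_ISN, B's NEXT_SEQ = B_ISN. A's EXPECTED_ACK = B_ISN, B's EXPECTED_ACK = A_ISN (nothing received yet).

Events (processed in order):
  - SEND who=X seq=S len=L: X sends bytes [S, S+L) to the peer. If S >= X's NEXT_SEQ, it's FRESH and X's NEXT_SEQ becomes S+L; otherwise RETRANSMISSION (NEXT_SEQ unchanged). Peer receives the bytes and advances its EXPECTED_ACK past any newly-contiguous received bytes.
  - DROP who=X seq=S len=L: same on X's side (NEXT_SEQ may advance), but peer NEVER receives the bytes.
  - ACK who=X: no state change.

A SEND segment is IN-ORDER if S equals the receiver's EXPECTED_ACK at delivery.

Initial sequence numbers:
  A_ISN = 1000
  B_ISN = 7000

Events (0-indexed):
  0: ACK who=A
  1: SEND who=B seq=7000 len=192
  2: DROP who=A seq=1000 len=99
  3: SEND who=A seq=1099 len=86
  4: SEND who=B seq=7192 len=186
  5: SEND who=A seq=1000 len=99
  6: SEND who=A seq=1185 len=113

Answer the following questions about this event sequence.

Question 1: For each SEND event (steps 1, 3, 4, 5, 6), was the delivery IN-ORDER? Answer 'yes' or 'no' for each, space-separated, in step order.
Step 1: SEND seq=7000 -> in-order
Step 3: SEND seq=1099 -> out-of-order
Step 4: SEND seq=7192 -> in-order
Step 5: SEND seq=1000 -> in-order
Step 6: SEND seq=1185 -> in-order

Answer: yes no yes yes yes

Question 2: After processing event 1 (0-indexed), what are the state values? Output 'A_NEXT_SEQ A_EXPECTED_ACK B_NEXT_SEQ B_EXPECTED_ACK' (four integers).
After event 0: A_seq=1000 A_ack=7000 B_seq=7000 B_ack=1000
After event 1: A_seq=1000 A_ack=7192 B_seq=7192 B_ack=1000

1000 7192 7192 1000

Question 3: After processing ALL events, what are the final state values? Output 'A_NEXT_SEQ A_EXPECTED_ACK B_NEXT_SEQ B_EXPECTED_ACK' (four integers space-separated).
After event 0: A_seq=1000 A_ack=7000 B_seq=7000 B_ack=1000
After event 1: A_seq=1000 A_ack=7192 B_seq=7192 B_ack=1000
After event 2: A_seq=1099 A_ack=7192 B_seq=7192 B_ack=1000
After event 3: A_seq=1185 A_ack=7192 B_seq=7192 B_ack=1000
After event 4: A_seq=1185 A_ack=7378 B_seq=7378 B_ack=1000
After event 5: A_seq=1185 A_ack=7378 B_seq=7378 B_ack=1185
After event 6: A_seq=1298 A_ack=7378 B_seq=7378 B_ack=1298

Answer: 1298 7378 7378 1298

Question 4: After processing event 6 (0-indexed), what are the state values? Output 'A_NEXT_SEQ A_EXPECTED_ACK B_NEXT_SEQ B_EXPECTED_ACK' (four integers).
After event 0: A_seq=1000 A_ack=7000 B_seq=7000 B_ack=1000
After event 1: A_seq=1000 A_ack=7192 B_seq=7192 B_ack=1000
After event 2: A_seq=1099 A_ack=7192 B_seq=7192 B_ack=1000
After event 3: A_seq=1185 A_ack=7192 B_seq=7192 B_ack=1000
After event 4: A_seq=1185 A_ack=7378 B_seq=7378 B_ack=1000
After event 5: A_seq=1185 A_ack=7378 B_seq=7378 B_ack=1185
After event 6: A_seq=1298 A_ack=7378 B_seq=7378 B_ack=1298

1298 7378 7378 1298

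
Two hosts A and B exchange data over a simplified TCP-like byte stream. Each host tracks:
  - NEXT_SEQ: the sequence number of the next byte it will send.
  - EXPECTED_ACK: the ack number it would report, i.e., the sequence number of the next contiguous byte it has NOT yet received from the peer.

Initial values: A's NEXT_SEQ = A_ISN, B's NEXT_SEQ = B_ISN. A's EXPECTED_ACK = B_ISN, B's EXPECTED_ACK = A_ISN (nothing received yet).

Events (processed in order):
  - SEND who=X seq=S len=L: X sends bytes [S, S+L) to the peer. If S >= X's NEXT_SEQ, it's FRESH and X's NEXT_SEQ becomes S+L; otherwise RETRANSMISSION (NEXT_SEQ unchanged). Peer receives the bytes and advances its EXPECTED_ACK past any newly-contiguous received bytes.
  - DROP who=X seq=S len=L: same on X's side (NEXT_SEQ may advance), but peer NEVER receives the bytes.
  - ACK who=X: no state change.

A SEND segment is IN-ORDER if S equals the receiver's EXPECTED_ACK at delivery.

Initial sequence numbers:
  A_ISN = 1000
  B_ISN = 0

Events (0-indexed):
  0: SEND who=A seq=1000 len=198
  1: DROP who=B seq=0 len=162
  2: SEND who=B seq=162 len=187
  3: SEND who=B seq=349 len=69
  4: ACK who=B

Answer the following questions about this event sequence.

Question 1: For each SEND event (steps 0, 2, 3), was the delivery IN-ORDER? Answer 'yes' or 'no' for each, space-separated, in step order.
Answer: yes no no

Derivation:
Step 0: SEND seq=1000 -> in-order
Step 2: SEND seq=162 -> out-of-order
Step 3: SEND seq=349 -> out-of-order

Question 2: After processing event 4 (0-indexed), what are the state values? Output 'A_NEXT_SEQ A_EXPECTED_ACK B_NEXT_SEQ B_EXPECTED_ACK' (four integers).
After event 0: A_seq=1198 A_ack=0 B_seq=0 B_ack=1198
After event 1: A_seq=1198 A_ack=0 B_seq=162 B_ack=1198
After event 2: A_seq=1198 A_ack=0 B_seq=349 B_ack=1198
After event 3: A_seq=1198 A_ack=0 B_seq=418 B_ack=1198
After event 4: A_seq=1198 A_ack=0 B_seq=418 B_ack=1198

1198 0 418 1198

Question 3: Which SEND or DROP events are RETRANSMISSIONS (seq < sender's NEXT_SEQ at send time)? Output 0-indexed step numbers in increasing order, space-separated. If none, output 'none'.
Step 0: SEND seq=1000 -> fresh
Step 1: DROP seq=0 -> fresh
Step 2: SEND seq=162 -> fresh
Step 3: SEND seq=349 -> fresh

Answer: none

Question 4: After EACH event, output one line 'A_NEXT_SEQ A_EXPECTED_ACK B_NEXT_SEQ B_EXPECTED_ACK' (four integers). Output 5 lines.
1198 0 0 1198
1198 0 162 1198
1198 0 349 1198
1198 0 418 1198
1198 0 418 1198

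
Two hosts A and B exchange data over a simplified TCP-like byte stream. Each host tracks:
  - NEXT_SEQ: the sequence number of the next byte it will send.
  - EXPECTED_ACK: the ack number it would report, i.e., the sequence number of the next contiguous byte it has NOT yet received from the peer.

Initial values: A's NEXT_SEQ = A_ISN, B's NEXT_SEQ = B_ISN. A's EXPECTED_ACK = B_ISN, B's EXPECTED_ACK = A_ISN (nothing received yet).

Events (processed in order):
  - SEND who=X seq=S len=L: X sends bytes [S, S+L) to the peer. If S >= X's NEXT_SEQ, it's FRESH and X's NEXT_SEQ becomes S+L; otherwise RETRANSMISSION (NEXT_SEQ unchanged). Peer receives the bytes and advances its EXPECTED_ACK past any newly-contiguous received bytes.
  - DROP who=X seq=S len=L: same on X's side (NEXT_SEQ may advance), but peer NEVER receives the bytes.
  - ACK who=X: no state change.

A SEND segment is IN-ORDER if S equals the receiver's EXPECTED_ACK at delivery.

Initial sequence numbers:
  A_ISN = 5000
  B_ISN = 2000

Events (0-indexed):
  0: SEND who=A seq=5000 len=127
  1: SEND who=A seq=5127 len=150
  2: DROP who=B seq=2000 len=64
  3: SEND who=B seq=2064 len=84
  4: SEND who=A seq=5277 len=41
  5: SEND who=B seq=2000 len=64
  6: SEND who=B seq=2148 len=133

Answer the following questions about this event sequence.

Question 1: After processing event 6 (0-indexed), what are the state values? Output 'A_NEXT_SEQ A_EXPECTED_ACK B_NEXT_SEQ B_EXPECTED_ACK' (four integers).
After event 0: A_seq=5127 A_ack=2000 B_seq=2000 B_ack=5127
After event 1: A_seq=5277 A_ack=2000 B_seq=2000 B_ack=5277
After event 2: A_seq=5277 A_ack=2000 B_seq=2064 B_ack=5277
After event 3: A_seq=5277 A_ack=2000 B_seq=2148 B_ack=5277
After event 4: A_seq=5318 A_ack=2000 B_seq=2148 B_ack=5318
After event 5: A_seq=5318 A_ack=2148 B_seq=2148 B_ack=5318
After event 6: A_seq=5318 A_ack=2281 B_seq=2281 B_ack=5318

5318 2281 2281 5318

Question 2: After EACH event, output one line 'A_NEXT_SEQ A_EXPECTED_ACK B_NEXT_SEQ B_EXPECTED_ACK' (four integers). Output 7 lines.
5127 2000 2000 5127
5277 2000 2000 5277
5277 2000 2064 5277
5277 2000 2148 5277
5318 2000 2148 5318
5318 2148 2148 5318
5318 2281 2281 5318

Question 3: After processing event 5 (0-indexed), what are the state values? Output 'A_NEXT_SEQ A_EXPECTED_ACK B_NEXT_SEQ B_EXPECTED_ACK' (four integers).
After event 0: A_seq=5127 A_ack=2000 B_seq=2000 B_ack=5127
After event 1: A_seq=5277 A_ack=2000 B_seq=2000 B_ack=5277
After event 2: A_seq=5277 A_ack=2000 B_seq=2064 B_ack=5277
After event 3: A_seq=5277 A_ack=2000 B_seq=2148 B_ack=5277
After event 4: A_seq=5318 A_ack=2000 B_seq=2148 B_ack=5318
After event 5: A_seq=5318 A_ack=2148 B_seq=2148 B_ack=5318

5318 2148 2148 5318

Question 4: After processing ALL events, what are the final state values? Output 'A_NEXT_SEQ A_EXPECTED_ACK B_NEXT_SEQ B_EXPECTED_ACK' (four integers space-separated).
Answer: 5318 2281 2281 5318

Derivation:
After event 0: A_seq=5127 A_ack=2000 B_seq=2000 B_ack=5127
After event 1: A_seq=5277 A_ack=2000 B_seq=2000 B_ack=5277
After event 2: A_seq=5277 A_ack=2000 B_seq=2064 B_ack=5277
After event 3: A_seq=5277 A_ack=2000 B_seq=2148 B_ack=5277
After event 4: A_seq=5318 A_ack=2000 B_seq=2148 B_ack=5318
After event 5: A_seq=5318 A_ack=2148 B_seq=2148 B_ack=5318
After event 6: A_seq=5318 A_ack=2281 B_seq=2281 B_ack=5318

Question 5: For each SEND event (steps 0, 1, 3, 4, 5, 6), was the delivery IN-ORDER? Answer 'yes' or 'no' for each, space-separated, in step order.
Step 0: SEND seq=5000 -> in-order
Step 1: SEND seq=5127 -> in-order
Step 3: SEND seq=2064 -> out-of-order
Step 4: SEND seq=5277 -> in-order
Step 5: SEND seq=2000 -> in-order
Step 6: SEND seq=2148 -> in-order

Answer: yes yes no yes yes yes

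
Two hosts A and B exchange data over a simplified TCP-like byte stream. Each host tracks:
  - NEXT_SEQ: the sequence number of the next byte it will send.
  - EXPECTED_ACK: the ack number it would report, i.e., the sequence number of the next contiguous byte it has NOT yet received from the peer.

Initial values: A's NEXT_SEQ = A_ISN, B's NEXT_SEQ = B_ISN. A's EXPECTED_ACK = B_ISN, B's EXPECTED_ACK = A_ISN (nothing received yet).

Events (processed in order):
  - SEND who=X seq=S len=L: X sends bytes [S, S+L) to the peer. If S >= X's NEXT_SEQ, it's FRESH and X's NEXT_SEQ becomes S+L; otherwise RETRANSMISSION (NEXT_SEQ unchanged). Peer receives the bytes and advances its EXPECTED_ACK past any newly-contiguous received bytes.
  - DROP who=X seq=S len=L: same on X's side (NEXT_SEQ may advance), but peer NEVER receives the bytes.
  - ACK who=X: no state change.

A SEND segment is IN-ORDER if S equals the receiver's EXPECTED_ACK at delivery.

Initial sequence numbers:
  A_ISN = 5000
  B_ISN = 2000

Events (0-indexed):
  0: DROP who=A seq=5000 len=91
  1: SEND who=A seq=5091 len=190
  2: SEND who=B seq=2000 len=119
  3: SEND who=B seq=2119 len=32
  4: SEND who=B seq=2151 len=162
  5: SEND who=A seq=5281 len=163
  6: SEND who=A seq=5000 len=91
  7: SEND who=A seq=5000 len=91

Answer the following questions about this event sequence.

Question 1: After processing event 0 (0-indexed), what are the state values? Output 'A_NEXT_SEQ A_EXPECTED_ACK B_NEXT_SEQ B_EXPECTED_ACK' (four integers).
After event 0: A_seq=5091 A_ack=2000 B_seq=2000 B_ack=5000

5091 2000 2000 5000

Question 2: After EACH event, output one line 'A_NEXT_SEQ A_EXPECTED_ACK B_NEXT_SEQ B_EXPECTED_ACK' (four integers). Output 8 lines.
5091 2000 2000 5000
5281 2000 2000 5000
5281 2119 2119 5000
5281 2151 2151 5000
5281 2313 2313 5000
5444 2313 2313 5000
5444 2313 2313 5444
5444 2313 2313 5444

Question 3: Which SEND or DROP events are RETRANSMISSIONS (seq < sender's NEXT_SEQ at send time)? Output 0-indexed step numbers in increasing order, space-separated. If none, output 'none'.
Answer: 6 7

Derivation:
Step 0: DROP seq=5000 -> fresh
Step 1: SEND seq=5091 -> fresh
Step 2: SEND seq=2000 -> fresh
Step 3: SEND seq=2119 -> fresh
Step 4: SEND seq=2151 -> fresh
Step 5: SEND seq=5281 -> fresh
Step 6: SEND seq=5000 -> retransmit
Step 7: SEND seq=5000 -> retransmit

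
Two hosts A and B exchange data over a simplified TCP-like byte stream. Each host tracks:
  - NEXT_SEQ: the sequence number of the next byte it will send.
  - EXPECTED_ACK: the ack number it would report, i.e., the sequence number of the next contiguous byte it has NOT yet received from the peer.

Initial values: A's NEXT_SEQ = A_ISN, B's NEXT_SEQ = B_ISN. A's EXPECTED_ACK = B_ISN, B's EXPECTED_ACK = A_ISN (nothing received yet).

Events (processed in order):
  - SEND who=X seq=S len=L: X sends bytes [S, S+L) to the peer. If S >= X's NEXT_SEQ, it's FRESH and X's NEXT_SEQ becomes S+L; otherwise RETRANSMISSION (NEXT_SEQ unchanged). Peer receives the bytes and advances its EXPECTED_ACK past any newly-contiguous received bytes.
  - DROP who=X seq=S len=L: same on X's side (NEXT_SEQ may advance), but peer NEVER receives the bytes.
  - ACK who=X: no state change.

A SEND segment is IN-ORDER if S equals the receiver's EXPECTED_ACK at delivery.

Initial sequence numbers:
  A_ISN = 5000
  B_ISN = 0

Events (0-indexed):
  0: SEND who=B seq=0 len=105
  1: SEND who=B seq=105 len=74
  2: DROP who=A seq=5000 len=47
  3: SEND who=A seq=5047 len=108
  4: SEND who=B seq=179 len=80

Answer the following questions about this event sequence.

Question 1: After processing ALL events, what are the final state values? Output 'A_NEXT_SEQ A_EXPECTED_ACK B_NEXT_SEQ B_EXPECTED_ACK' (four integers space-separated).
Answer: 5155 259 259 5000

Derivation:
After event 0: A_seq=5000 A_ack=105 B_seq=105 B_ack=5000
After event 1: A_seq=5000 A_ack=179 B_seq=179 B_ack=5000
After event 2: A_seq=5047 A_ack=179 B_seq=179 B_ack=5000
After event 3: A_seq=5155 A_ack=179 B_seq=179 B_ack=5000
After event 4: A_seq=5155 A_ack=259 B_seq=259 B_ack=5000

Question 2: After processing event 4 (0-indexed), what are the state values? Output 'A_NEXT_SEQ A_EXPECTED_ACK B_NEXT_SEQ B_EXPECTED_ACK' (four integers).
After event 0: A_seq=5000 A_ack=105 B_seq=105 B_ack=5000
After event 1: A_seq=5000 A_ack=179 B_seq=179 B_ack=5000
After event 2: A_seq=5047 A_ack=179 B_seq=179 B_ack=5000
After event 3: A_seq=5155 A_ack=179 B_seq=179 B_ack=5000
After event 4: A_seq=5155 A_ack=259 B_seq=259 B_ack=5000

5155 259 259 5000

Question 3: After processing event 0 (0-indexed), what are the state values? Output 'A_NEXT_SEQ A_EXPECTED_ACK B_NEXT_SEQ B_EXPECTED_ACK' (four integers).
After event 0: A_seq=5000 A_ack=105 B_seq=105 B_ack=5000

5000 105 105 5000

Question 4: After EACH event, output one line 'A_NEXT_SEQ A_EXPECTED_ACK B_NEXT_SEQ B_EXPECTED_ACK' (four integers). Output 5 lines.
5000 105 105 5000
5000 179 179 5000
5047 179 179 5000
5155 179 179 5000
5155 259 259 5000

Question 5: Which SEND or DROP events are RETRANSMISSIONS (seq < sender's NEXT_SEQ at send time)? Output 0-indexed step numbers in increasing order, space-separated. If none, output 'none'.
Step 0: SEND seq=0 -> fresh
Step 1: SEND seq=105 -> fresh
Step 2: DROP seq=5000 -> fresh
Step 3: SEND seq=5047 -> fresh
Step 4: SEND seq=179 -> fresh

Answer: none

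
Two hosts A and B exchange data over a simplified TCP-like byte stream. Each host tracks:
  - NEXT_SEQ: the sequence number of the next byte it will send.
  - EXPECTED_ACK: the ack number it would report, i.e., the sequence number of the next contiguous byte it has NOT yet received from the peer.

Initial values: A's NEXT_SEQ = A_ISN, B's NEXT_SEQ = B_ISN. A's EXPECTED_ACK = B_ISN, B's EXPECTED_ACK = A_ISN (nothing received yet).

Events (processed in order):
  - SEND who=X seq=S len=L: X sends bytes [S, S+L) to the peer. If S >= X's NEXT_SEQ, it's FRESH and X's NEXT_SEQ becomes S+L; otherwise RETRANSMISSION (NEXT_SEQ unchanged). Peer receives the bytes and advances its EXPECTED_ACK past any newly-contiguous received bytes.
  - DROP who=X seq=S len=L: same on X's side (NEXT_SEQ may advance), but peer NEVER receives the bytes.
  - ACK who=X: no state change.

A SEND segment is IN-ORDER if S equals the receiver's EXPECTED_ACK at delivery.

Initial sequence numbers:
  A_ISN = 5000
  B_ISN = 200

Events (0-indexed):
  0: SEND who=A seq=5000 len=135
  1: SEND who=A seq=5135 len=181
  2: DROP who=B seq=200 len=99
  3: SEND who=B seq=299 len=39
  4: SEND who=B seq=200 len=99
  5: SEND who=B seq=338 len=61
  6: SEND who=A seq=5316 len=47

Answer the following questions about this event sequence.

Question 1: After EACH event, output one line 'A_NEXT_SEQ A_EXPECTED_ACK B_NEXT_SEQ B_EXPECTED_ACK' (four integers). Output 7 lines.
5135 200 200 5135
5316 200 200 5316
5316 200 299 5316
5316 200 338 5316
5316 338 338 5316
5316 399 399 5316
5363 399 399 5363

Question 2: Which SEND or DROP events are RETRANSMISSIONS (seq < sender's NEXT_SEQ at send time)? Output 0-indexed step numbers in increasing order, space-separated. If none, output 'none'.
Answer: 4

Derivation:
Step 0: SEND seq=5000 -> fresh
Step 1: SEND seq=5135 -> fresh
Step 2: DROP seq=200 -> fresh
Step 3: SEND seq=299 -> fresh
Step 4: SEND seq=200 -> retransmit
Step 5: SEND seq=338 -> fresh
Step 6: SEND seq=5316 -> fresh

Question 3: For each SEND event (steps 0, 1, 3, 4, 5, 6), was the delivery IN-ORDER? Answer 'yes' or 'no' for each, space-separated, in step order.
Answer: yes yes no yes yes yes

Derivation:
Step 0: SEND seq=5000 -> in-order
Step 1: SEND seq=5135 -> in-order
Step 3: SEND seq=299 -> out-of-order
Step 4: SEND seq=200 -> in-order
Step 5: SEND seq=338 -> in-order
Step 6: SEND seq=5316 -> in-order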